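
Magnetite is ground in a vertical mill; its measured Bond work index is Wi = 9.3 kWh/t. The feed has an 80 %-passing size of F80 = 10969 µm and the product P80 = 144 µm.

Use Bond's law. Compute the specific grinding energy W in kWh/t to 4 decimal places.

W = 10·Wi·(P80^(-½) − F80^(-½))
1/√144 = 0.083333;  1/√10969 = 0.009548
W = 10·9.3·(0.083333 − 0.009548) = 6.8620 kWh/t

W = 6.8620 kWh/t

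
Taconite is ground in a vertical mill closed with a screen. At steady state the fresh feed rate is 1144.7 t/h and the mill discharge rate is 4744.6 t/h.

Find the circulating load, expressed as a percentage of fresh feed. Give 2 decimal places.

CL = 314.48 %

Steady state: M = F + R.
R = M − F = 4744.6 − 1144.7 = 3599.9 t/h
CL = 100·R/F = 100·3599.9/1144.7 = 314.48 %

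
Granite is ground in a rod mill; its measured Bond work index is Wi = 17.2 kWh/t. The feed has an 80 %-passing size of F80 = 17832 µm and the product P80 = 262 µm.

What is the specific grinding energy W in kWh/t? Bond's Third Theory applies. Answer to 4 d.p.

W = 9.3382 kWh/t

W = 10·Wi·[P80^(−½) − F80^(−½)]
1/√262 = 0.061780;  1/√17832 = 0.007489
W = 10·17.2·(0.061780 − 0.007489) = 9.3382 kWh/t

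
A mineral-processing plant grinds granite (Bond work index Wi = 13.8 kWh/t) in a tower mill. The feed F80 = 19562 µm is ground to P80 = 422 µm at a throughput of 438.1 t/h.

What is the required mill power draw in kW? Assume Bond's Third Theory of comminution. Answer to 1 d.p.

P = 2510.8 kW

W_Bond = 10·Wi·(1/√P₈₀ − 1/√F₈₀)
W = 10·13.8·(1/√422 − 1/√19562) = 10·13.8·(0.041529) = 5.7311 kWh/t
P = W·T = 5.7311·438.1 = 2510.8 kW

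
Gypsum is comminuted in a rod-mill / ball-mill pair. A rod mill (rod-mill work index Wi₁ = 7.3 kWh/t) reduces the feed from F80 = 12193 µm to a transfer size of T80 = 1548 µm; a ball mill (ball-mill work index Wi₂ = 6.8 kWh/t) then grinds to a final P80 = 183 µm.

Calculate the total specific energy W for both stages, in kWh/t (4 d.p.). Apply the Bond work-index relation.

W = 4.4927 kWh/t

W = 10 Wi (1/√P80 − 1/√F80)  [Bond]
Stage 1 (12193→1548 µm, Wi₁=7.3): W₁ = 10·7.3·(0.025416 − 0.009056) = 1.1943 kWh/t
Stage 2 (1548→183 µm, Wi₂=6.8): W₂ = 10·6.8·(0.073922 − 0.025416) = 3.2984 kWh/t
W = W₁ + W₂ = 1.1943 + 3.2984 = 4.4927 kWh/t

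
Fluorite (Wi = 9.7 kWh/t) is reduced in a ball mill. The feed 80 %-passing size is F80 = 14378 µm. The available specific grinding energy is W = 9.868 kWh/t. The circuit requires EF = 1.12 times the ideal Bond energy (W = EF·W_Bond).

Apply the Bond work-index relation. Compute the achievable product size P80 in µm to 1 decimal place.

P80 = 101.7 µm

Bond:  W = 10 Wi (1/√P − 1/√F)
W_Bond = W / EF = 9.868 / 1.12 = 8.8107 kWh/t
⇒ 1/√P80 = W_Bond/(10·Wi) + 1/√F80
  = 8.8107/(10·9.7) + 1/√14378 = 0.090832 + 0.008340 = 0.099172
P80 = (1/0.099172)² = 10.0835² = 101.68 µm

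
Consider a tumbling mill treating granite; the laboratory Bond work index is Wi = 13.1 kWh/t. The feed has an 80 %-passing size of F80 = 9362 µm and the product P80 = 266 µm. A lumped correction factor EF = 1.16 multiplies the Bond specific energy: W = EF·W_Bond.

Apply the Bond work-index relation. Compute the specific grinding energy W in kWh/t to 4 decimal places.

W = 7.7467 kWh/t

Bond:  W = 10 Wi (1/√P − 1/√F)
1/√266 = 0.061314;  1/√9362 = 0.010335
W = 10·13.1·(0.061314 − 0.010335) = 6.6782 kWh/t
Apply correction: 6.6782 × 1.16 = 7.7467 kWh/t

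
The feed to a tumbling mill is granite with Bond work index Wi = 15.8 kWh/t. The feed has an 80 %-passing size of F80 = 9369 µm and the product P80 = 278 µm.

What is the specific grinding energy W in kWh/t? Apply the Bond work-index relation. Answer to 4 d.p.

Bond: W = 10·Wi·(1/√P80 − 1/√F80)
1/√278 = 0.059976;  1/√9369 = 0.010331
W = 10·15.8·(0.059976 − 0.010331) = 7.8439 kWh/t

W = 7.8439 kWh/t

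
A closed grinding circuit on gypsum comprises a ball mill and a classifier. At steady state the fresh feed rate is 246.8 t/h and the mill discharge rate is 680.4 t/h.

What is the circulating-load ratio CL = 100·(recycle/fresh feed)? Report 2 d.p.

Mill node: discharge = fresh + recycle.
R = M − F = 680.4 − 246.8 = 433.6 t/h
CL = 100·R/F = 100·433.6/246.8 = 175.69 %

CL = 175.69 %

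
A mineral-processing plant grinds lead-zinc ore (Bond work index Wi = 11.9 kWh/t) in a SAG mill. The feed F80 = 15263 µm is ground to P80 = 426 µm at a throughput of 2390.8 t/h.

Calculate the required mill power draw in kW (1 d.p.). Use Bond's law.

P = 11481.4 kW

W = 10·Wi·[P80^(−½) − F80^(−½)]
W = 10·11.9·(1/√426 − 1/√15263) = 10·11.9·(0.040356) = 4.8023 kWh/t
P = W·T = 4.8023·2390.8 = 11481.4 kW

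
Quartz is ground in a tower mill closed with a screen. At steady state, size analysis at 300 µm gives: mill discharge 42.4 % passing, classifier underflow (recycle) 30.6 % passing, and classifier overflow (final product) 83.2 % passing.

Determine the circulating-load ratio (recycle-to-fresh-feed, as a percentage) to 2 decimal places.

Two-product formula at 300 µm:
d + r·d = r·u + o → r(d−u) = o−d
r = (83.2 − 42.4)/(42.4 − 30.6) = 40.8/11.8 = 3.4576
CL = 100·r = 345.76 %

CL = 345.76 %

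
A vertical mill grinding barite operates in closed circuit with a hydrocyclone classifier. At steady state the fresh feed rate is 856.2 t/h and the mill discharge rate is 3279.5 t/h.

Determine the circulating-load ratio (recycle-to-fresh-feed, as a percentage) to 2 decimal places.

CL = 283.03 %

Discharge = new feed + return, hence
R = M − F = 3279.5 − 856.2 = 2423.3 t/h
CL = 100·R/F = 100·2423.3/856.2 = 283.03 %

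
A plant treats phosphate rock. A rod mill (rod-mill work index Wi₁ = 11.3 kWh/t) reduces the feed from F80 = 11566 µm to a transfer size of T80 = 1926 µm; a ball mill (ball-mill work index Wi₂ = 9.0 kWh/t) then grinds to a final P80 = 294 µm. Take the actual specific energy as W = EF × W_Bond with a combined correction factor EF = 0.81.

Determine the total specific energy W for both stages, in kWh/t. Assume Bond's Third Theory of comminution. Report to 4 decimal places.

Bond:  W = 10 Wi (1/√P − 1/√F)
Stage 1 (11566→1926 µm, Wi₁=11.3): W₁ = 10·11.3·(0.022786 − 0.009298) = 1.5241 kWh/t
Stage 2 (1926→294 µm, Wi₂=9.0): W₂ = 10·9.0·(0.058321 − 0.022786) = 3.1981 kWh/t
W = W₁ + W₂ = 1.5241 + 3.1981 = 4.7223 kWh/t
Apply correction: 4.7223 × 0.81 = 3.8250 kWh/t

W = 3.8250 kWh/t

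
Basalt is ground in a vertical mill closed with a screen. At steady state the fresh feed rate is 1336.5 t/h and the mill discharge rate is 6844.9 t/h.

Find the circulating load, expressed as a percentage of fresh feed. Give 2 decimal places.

Steady state: M = F + R.
R = M − F = 6844.9 − 1336.5 = 5508.4 t/h
CL = 100·R/F = 100·5508.4/1336.5 = 412.15 %

CL = 412.15 %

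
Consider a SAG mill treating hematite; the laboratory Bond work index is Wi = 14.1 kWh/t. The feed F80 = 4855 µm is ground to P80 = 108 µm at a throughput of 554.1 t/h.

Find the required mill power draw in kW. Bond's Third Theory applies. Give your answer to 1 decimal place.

W = 10 Wi (1/√P80 − 1/√F80)  [Bond]
W = 10·14.1·(1/√108 − 1/√4855) = 10·14.1·(0.081873) = 11.5441 kWh/t
Mill draw = 11.5441 × 554.1 = 6396.6 kW

P = 6396.6 kW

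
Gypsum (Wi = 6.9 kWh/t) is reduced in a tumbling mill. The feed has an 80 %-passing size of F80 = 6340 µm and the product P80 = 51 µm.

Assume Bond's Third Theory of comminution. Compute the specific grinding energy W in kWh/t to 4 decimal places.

Bond:  W = 10 Wi (1/√P − 1/√F)
1/√51 = 0.140028;  1/√6340 = 0.012559
W = 10·6.9·(0.140028 − 0.012559) = 8.7954 kWh/t

W = 8.7954 kWh/t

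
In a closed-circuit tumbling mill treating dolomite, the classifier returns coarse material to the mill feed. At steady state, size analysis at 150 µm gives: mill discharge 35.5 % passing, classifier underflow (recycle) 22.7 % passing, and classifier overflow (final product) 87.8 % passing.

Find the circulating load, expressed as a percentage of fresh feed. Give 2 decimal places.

CL = 408.59 %

Balance %-passing 150 µm (r = R/F):
(1+r)d = ru + o → r = (o−d)/(d−u)
r = (87.8 − 35.5)/(35.5 − 22.7) = 52.3/12.8 = 4.0859
CL = 100·r = 408.59 %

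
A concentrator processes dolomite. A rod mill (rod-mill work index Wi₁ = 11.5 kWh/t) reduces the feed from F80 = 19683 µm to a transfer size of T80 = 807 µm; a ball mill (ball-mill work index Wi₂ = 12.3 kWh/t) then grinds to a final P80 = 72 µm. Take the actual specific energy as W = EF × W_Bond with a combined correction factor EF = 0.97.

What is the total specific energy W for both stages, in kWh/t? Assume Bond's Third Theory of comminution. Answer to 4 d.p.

W = 12.9925 kWh/t

Bond: W = 10·Wi·(1/√P80 − 1/√F80)
Stage 1 (19683→807 µm, Wi₁=11.5): W₁ = 10·11.5·(0.035202 − 0.007128) = 3.2285 kWh/t
Stage 2 (807→72 µm, Wi₂=12.3): W₂ = 10·12.3·(0.117851 − 0.035202) = 10.1659 kWh/t
W = W₁ + W₂ = 3.2285 + 10.1659 = 13.3944 kWh/t
With EF = 0.97: W = 13.3944·0.97 = 12.9925 kWh/t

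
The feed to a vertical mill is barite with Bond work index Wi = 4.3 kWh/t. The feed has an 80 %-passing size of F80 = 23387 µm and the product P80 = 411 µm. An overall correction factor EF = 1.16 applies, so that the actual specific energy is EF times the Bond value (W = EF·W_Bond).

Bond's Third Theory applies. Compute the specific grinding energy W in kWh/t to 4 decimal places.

W = 10·Wi·(P80^(-½) − F80^(-½))
1/√411 = 0.049326;  1/√23387 = 0.006539
W = 10·4.3·(0.049326 − 0.006539) = 1.8399 kWh/t
W_actual = 1.16 × 1.8399 = 2.1342 kWh/t

W = 2.1342 kWh/t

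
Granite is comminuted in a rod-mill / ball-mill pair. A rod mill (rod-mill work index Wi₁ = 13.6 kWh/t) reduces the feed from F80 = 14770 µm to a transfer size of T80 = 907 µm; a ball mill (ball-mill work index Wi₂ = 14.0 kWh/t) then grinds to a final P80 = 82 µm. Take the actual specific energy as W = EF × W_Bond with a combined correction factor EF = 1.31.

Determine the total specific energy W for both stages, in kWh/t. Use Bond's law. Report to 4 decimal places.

W = 18.6132 kWh/t

W = 10 Wi / √P80 − 10 Wi / √F80
Stage 1 (14770→907 µm, Wi₁=13.6): W₁ = 10·13.6·(0.033204 − 0.008228) = 3.3968 kWh/t
Stage 2 (907→82 µm, Wi₂=14.0): W₂ = 10·14.0·(0.110432 − 0.033204) = 10.8118 kWh/t
W = W₁ + W₂ = 3.3968 + 10.8118 = 14.2085 kWh/t
With EF = 1.31: W = 14.2085·1.31 = 18.6132 kWh/t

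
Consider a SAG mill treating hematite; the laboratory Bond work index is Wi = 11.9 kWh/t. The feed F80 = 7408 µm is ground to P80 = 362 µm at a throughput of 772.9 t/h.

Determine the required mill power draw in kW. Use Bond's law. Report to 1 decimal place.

W = 10 Wi (P80^-0.5 − F80^-0.5)
W = 10·11.9·(1/√362 − 1/√7408) = 10·11.9·(0.040940) = 4.8719 kWh/t
P_mill = W·ṁ = 4.8719·772.9 = 3765.5 kW

P = 3765.5 kW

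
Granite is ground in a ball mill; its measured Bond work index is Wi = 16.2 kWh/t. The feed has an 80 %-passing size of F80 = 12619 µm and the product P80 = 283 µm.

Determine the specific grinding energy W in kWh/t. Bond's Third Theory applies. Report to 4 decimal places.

Bond:  W = 10 Wi (1/√P − 1/√F)
1/√283 = 0.059444;  1/√12619 = 0.008902
W = 10·16.2·(0.059444 − 0.008902) = 8.1878 kWh/t

W = 8.1878 kWh/t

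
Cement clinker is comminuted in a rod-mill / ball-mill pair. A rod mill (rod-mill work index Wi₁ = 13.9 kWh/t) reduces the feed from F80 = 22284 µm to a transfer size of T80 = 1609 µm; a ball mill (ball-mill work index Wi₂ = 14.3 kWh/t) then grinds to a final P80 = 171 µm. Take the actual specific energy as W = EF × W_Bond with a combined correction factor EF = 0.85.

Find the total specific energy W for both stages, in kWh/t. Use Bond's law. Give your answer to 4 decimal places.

W = 8.4189 kWh/t

W = 10 Wi (1/√P80 − 1/√F80)  [Bond]
Stage 1 (22284→1609 µm, Wi₁=13.9): W₁ = 10·13.9·(0.024930 − 0.006699) = 2.5341 kWh/t
Stage 2 (1609→171 µm, Wi₂=14.3): W₂ = 10·14.3·(0.076472 − 0.024930) = 7.3705 kWh/t
W = W₁ + W₂ = 2.5341 + 7.3705 = 9.9046 kWh/t
Apply correction: 9.9046 × 0.85 = 8.4189 kWh/t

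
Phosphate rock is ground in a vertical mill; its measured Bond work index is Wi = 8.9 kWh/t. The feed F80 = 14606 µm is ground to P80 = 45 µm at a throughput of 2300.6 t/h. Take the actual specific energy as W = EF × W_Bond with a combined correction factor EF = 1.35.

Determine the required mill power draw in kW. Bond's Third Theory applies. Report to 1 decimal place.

W = 10 Wi (P80^-0.5 − F80^-0.5)
W = 10·8.9·(1/√45 − 1/√14606) = 10·8.9·(0.140797) = 12.5309 kWh/t
W_actual = 1.35 × 12.5309 = 16.9167 kWh/t
Mill draw = 16.9167 × 2300.6 = 38918.7 kW

P = 38918.7 kW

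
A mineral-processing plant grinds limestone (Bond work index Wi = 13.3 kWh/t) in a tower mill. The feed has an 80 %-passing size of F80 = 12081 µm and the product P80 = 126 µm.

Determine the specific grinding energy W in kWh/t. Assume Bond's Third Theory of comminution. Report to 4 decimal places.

W = 10 Wi (P80^-0.5 − F80^-0.5)
1/√126 = 0.089087;  1/√12081 = 0.009098
W = 10·13.3·(0.089087 − 0.009098) = 10.6385 kWh/t

W = 10.6385 kWh/t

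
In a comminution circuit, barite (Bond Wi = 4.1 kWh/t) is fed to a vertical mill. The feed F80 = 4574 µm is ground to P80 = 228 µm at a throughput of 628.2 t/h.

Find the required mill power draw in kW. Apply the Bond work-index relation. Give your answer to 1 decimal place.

P = 1324.9 kW

W = 10 Wi / √P80 − 10 Wi / √F80
W = 10·4.1·(1/√228 − 1/√4574) = 10·4.1·(0.051441) = 2.1091 kWh/t
P_mill = W·ṁ = 2.1091·628.2 = 1324.9 kW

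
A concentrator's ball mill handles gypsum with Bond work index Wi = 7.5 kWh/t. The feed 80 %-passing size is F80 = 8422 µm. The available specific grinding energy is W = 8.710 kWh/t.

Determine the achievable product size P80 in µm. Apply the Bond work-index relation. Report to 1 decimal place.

W_Bond = 10·Wi·(1/√P₈₀ − 1/√F₈₀)
P80^-0.5 = F80^-0.5 + W/(10 Wi)
  = 8.7100/(10·7.5) + 1/√8422 = 0.116133 + 0.010897 = 0.127030
P80 = (1/0.127030)² = 7.8722² = 61.97 µm

P80 = 62.0 µm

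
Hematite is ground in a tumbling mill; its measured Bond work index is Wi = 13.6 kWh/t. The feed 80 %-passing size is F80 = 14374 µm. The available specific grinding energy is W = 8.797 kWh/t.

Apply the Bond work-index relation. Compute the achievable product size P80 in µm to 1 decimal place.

P80 = 187.5 µm

Bond:  W = 10 Wi (1/√P − 1/√F)
P80^-0.5 = F80^-0.5 + W/(10 Wi)
  = 8.7970/(10·13.6) + 1/√14374 = 0.064684 + 0.008341 = 0.073025
P80 = (1/0.073025)² = 13.6940² = 187.53 µm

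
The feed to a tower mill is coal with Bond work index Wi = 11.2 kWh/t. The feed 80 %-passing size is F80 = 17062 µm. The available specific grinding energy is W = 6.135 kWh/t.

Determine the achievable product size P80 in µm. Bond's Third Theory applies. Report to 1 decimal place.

P80 = 256.6 µm

Bond: W = 10·Wi·(1/√P80 − 1/√F80)
P80^-0.5 = F80^-0.5 + W/(10 Wi)
  = 6.1350/(10·11.2) + 1/√17062 = 0.054777 + 0.007656 = 0.062432
P80 = (1/0.062432)² = 16.0173² = 256.55 µm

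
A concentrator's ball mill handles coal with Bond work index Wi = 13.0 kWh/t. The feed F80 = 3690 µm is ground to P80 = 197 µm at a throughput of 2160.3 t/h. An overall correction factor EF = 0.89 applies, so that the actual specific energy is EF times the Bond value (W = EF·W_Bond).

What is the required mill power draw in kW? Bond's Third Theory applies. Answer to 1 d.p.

W = 10·Wi·[P80^(−½) − F80^(−½)]
W = 10·13.0·(1/√197 − 1/√3690) = 10·13.0·(0.054785) = 7.1220 kWh/t
With EF = 0.89: W = 7.1220·0.89 = 6.3386 kWh/t
Power = W × throughput = 6.3386 kWh/t × 2160.3 t/h = 13693.3 kW

P = 13693.3 kW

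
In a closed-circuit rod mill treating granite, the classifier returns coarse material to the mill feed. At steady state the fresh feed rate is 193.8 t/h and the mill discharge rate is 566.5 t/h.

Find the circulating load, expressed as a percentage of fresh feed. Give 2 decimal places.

CL = 192.31 %

Discharge = new feed + return, hence
R = M − F = 566.5 − 193.8 = 372.7 t/h
CL = 100·R/F = 100·372.7/193.8 = 192.31 %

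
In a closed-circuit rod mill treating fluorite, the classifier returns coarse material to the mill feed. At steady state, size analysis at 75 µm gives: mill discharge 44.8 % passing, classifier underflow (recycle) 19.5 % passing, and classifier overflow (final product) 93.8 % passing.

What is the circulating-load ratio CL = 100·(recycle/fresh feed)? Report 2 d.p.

Mass balance on the −75 µm fraction:
Fd + Rd = Ru + Fo ⇒ R/F = (o−d)/(d−u)
r = (93.8 − 44.8)/(44.8 − 19.5) = 49.0/25.3 = 1.9368
CL = 100·r = 193.68 %

CL = 193.68 %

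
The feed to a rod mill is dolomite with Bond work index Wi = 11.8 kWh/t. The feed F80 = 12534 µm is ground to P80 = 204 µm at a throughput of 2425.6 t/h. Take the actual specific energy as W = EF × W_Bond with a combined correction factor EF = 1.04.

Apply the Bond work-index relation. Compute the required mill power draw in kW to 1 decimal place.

P = 18182.2 kW

W = 10·Wi·[P80^(−½) − F80^(−½)]
W = 10·11.8·(1/√204 − 1/√12534) = 10·11.8·(0.061082) = 7.2077 kWh/t
Corrected W = EF·W_Bond = 1.04·7.2077 = 7.4960 kWh/t
P_mill = W·ṁ = 7.4960·2425.6 = 18182.2 kW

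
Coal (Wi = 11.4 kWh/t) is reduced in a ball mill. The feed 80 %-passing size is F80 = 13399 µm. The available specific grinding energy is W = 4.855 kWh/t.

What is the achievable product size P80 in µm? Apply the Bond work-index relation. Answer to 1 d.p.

W = 10 Wi / √P80 − 10 Wi / √F80
P80^-0.5 = F80^-0.5 + W/(10 Wi)
  = 4.8550/(10·11.4) + 1/√13399 = 0.042588 + 0.008639 = 0.051227
P80 = (1/0.051227)² = 19.5211² = 381.07 µm

P80 = 381.1 µm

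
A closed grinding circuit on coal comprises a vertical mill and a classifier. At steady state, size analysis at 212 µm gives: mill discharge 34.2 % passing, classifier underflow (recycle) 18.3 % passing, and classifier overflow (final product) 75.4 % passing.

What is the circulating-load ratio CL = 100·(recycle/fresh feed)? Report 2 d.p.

CL = 259.12 %

Mass balance on the −212 µm fraction:
Fd + Rd = Ru + Fo ⇒ R/F = (o−d)/(d−u)
r = (75.4 − 34.2)/(34.2 − 18.3) = 41.2/15.9 = 2.5912
CL = 100·r = 259.12 %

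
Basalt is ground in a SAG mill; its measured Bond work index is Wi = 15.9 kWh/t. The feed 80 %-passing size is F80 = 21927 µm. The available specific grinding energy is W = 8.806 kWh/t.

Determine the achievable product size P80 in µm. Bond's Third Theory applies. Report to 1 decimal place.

Bond: W = 10·Wi·(1/√P80 − 1/√F80)
⇒ 1/√P80 = W/(10·Wi) + 1/√F80
  = 8.8060/(10·15.9) + 1/√21927 = 0.055384 + 0.006753 = 0.062137
P80 = (1/0.062137)² = 16.0935² = 259.00 µm

P80 = 259.0 µm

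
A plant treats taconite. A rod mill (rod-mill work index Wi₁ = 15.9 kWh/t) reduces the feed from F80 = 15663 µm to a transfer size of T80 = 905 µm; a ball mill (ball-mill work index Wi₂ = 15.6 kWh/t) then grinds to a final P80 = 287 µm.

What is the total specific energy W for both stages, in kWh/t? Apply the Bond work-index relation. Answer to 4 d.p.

W = 10·Wi·[P80^(−½) − F80^(−½)]
Stage 1 (15663→905 µm, Wi₁=15.9): W₁ = 10·15.9·(0.033241 − 0.007990) = 4.0149 kWh/t
Stage 2 (905→287 µm, Wi₂=15.6): W₂ = 10·15.6·(0.059028 − 0.033241) = 4.0228 kWh/t
W = W₁ + W₂ = 4.0149 + 4.0228 = 8.0377 kWh/t

W = 8.0377 kWh/t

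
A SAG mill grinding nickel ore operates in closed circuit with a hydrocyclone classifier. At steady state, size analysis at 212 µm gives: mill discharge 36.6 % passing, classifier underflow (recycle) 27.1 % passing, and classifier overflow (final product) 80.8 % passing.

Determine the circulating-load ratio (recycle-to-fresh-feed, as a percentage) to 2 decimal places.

CL = 465.26 %

Balance %-passing 212 µm (r = R/F):
(1+r)·d = r·u + o ⇒ r = (o−d)/(d−u)
r = (80.8 − 36.6)/(36.6 − 27.1) = 44.2/9.5 = 4.6526
CL = 100·r = 465.26 %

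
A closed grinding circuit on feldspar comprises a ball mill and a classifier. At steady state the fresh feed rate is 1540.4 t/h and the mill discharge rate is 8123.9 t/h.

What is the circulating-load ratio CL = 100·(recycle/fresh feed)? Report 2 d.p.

CL = 427.39 %

M = F + R at steady state, so:
R = M − F = 8123.9 − 1540.4 = 6583.5 t/h
CL = 100·R/F = 100·6583.5/1540.4 = 427.39 %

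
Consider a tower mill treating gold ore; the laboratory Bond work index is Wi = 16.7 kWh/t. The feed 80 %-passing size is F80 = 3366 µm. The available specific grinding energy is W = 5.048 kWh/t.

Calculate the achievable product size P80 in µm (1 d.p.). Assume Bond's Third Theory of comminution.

P80 = 443.9 µm

Bond: W = 10·Wi·(1/√P80 − 1/√F80)
P80^-0.5 = F80^-0.5 + W/(10 Wi)
  = 5.0480/(10·16.7) + 1/√3366 = 0.030228 + 0.017236 = 0.047464
P80 = (1/0.047464)² = 21.0687² = 443.89 µm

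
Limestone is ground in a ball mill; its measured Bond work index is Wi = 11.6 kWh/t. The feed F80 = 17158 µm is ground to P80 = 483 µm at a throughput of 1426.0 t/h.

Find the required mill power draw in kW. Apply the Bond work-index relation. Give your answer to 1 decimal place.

Bond: W = 10·Wi·(1/√P80 − 1/√F80)
W = 10·11.6·(1/√483 − 1/√17158) = 10·11.6·(0.037867) = 4.3926 kWh/t
P_mill = W·ṁ = 4.3926·1426.0 = 6263.9 kW

P = 6263.9 kW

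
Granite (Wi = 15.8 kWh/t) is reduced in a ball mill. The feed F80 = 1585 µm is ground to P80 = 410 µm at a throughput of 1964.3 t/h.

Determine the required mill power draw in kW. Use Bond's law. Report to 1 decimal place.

W_Bond = 10·Wi·(1/√P₈₀ − 1/√F₈₀)
W = 10·15.8·(1/√410 − 1/√1585) = 10·15.8·(0.024268) = 3.8344 kWh/t
P_mill = W·ṁ = 3.8344·1964.3 = 7531.9 kW

P = 7531.9 kW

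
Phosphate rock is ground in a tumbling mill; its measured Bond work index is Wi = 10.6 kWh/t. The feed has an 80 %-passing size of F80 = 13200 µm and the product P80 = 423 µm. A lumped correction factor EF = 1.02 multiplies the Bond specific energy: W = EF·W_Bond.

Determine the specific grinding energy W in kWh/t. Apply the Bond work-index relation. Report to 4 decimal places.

W = 10 Wi (1/√P80 − 1/√F80)  [Bond]
1/√423 = 0.048622;  1/√13200 = 0.008704
W = 10·10.6·(0.048622 − 0.008704) = 4.2313 kWh/t
With EF = 1.02: W = 4.2313·1.02 = 4.3159 kWh/t

W = 4.3159 kWh/t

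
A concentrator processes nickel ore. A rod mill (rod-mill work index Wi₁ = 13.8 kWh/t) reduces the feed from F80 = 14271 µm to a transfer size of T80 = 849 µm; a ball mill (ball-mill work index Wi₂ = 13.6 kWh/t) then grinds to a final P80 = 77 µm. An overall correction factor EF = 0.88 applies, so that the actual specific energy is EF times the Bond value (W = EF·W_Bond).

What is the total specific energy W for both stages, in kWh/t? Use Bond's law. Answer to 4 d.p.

W = 12.6826 kWh/t

Bond: W = 10·Wi·(1/√P80 − 1/√F80)
Stage 1 (14271→849 µm, Wi₁=13.8): W₁ = 10·13.8·(0.034320 − 0.008371) = 3.5810 kWh/t
Stage 2 (849→77 µm, Wi₂=13.6): W₂ = 10·13.6·(0.113961 − 0.034320) = 10.8311 kWh/t
W = W₁ + W₂ = 3.5810 + 10.8311 = 14.4121 kWh/t
Corrected W = EF·W_Bond = 0.88·14.4121 = 12.6826 kWh/t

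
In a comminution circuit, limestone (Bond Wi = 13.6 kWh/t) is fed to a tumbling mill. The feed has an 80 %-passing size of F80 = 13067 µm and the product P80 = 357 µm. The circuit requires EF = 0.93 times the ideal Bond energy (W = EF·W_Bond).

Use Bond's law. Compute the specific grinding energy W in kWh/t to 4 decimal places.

W = 5.5876 kWh/t

W = 10 Wi / √P80 − 10 Wi / √F80
1/√357 = 0.052926;  1/√13067 = 0.008748
W = 10·13.6·(0.052926 − 0.008748) = 6.0081 kWh/t
Corrected W = EF·W_Bond = 0.93·6.0081 = 5.5876 kWh/t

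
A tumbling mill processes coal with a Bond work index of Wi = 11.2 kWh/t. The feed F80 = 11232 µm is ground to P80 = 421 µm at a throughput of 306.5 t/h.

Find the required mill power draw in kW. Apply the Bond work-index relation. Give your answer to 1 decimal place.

Bond: W = 10·Wi·(1/√P80 − 1/√F80)
W = 10·11.2·(1/√421 − 1/√11232) = 10·11.2·(0.039301) = 4.4018 kWh/t
Mill draw = 4.4018 × 306.5 = 1349.1 kW

P = 1349.1 kW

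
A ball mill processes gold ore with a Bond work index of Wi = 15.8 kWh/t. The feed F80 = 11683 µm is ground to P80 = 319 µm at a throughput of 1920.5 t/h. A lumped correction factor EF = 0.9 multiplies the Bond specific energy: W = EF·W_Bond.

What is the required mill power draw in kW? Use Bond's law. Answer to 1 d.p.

P = 12763.8 kW

W = 10 Wi (P80^-0.5 − F80^-0.5)
W = 10·15.8·(1/√319 − 1/√11683) = 10·15.8·(0.046738) = 7.3845 kWh/t
Corrected W = EF·W_Bond = 0.9·7.3845 = 6.6461 kWh/t
Mill draw = 6.6461 × 1920.5 = 12763.8 kW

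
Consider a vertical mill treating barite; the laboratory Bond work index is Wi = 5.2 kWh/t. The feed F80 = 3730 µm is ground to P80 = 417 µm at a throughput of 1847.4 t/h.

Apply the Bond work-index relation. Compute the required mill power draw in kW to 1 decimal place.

W = 10 Wi / √P80 − 10 Wi / √F80
W = 10·5.2·(1/√417 − 1/√3730) = 10·5.2·(0.032597) = 1.6950 kWh/t
P = W·T = 1.6950·1847.4 = 3131.4 kW

P = 3131.4 kW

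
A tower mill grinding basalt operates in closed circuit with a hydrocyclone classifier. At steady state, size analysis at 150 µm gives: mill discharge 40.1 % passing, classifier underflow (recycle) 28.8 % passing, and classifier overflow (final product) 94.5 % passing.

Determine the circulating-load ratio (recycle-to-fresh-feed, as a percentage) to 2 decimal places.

CL = 481.42 %

Let r = R/F. Size balance at 150 µm:
(1+r)d = ru + o → r = (o−d)/(d−u)
r = (94.5 − 40.1)/(40.1 − 28.8) = 54.4/11.3 = 4.8142
CL = 100·r = 481.42 %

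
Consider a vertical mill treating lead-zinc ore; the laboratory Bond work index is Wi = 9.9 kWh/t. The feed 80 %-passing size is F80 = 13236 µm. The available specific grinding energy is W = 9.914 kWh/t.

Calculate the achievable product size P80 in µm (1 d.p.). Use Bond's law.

P80 = 84.4 µm

W_Bond = 10·Wi·(1/√P₈₀ − 1/√F₈₀)
P80^(−½) = W/(10 Wi) + F80^(−½)
  = 9.9140/(10·9.9) + 1/√13236 = 0.100141 + 0.008692 = 0.108833
P80 = (1/0.108833)² = 9.1884² = 84.43 µm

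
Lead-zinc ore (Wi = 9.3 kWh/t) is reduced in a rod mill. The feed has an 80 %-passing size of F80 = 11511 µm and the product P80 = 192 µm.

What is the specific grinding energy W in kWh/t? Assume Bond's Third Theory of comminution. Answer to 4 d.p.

W = 5.8449 kWh/t

Bond:  W = 10 Wi (1/√P − 1/√F)
1/√192 = 0.072169;  1/√11511 = 0.009321
W = 10·9.3·(0.072169 − 0.009321) = 5.8449 kWh/t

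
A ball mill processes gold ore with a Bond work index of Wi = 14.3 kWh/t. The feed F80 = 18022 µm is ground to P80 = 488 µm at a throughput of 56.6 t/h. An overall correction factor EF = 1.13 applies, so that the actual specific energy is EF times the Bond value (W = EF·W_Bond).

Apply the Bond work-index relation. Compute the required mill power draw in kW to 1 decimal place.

P = 345.9 kW

W_Bond = 10·Wi·(1/√P₈₀ − 1/√F₈₀)
W = 10·14.3·(1/√488 − 1/√18022) = 10·14.3·(0.037819) = 5.4081 kWh/t
With EF = 1.13: W = 5.4081·1.13 = 6.1112 kWh/t
Power = W × throughput = 6.1112 kWh/t × 56.6 t/h = 345.9 kW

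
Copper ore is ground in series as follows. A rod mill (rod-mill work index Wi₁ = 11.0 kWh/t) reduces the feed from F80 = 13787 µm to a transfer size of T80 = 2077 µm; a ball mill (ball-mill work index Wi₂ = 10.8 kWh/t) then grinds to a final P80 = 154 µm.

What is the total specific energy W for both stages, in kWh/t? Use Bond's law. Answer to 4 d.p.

W = 10·Wi·[P80^(−½) − F80^(−½)]
Stage 1 (13787→2077 µm, Wi₁=11.0): W₁ = 10·11.0·(0.021942 − 0.008517) = 1.4768 kWh/t
Stage 2 (2077→154 µm, Wi₂=10.8): W₂ = 10·10.8·(0.080582 − 0.021942) = 6.3331 kWh/t
W = W₁ + W₂ = 1.4768 + 6.3331 = 7.8099 kWh/t

W = 7.8099 kWh/t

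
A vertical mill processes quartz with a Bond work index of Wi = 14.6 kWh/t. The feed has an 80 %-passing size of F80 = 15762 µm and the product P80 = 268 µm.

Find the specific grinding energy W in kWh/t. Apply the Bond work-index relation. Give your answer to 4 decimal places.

W = 10·Wi·(P80^(-½) − F80^(-½))
1/√268 = 0.061085;  1/√15762 = 0.007965
W = 10·14.6·(0.061085 − 0.007965) = 7.7555 kWh/t

W = 7.7555 kWh/t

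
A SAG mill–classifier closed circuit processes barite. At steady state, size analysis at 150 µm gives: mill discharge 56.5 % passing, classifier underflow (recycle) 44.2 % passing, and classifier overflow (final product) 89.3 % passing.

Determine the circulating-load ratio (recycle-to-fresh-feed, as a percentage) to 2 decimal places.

Two-product formula at 150 µm:
Fd + Rd = Ru + Fo ⇒ R/F = (o−d)/(d−u)
r = (89.3 − 56.5)/(56.5 − 44.2) = 32.8/12.3 = 2.6667
CL = 100·r = 266.67 %

CL = 266.67 %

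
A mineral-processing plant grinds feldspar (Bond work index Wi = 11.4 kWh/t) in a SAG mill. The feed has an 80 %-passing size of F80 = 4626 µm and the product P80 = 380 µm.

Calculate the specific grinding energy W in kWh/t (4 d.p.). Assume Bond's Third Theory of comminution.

W = 4.1720 kWh/t

Bond:  W = 10 Wi (1/√P − 1/√F)
1/√380 = 0.051299;  1/√4626 = 0.014703
W = 10·11.4·(0.051299 − 0.014703) = 4.1720 kWh/t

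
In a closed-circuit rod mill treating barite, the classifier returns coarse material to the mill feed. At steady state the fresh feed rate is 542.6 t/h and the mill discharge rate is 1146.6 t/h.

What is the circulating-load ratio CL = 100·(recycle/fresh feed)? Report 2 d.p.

Discharge = new feed + return, hence
R = M − F = 1146.6 − 542.6 = 604.0 t/h
CL = 100·R/F = 100·604.0/542.6 = 111.32 %

CL = 111.32 %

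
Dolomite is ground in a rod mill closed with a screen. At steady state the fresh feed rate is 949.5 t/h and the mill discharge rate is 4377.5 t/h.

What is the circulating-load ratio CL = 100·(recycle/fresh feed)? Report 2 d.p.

M = F + R at steady state, so:
R = M − F = 4377.5 − 949.5 = 3428.0 t/h
CL = 100·R/F = 100·3428.0/949.5 = 361.03 %

CL = 361.03 %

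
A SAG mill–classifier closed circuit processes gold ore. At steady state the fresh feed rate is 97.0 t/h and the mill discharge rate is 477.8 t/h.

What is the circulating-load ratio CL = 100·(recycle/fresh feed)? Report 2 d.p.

M = F + R at steady state, so:
R = M − F = 477.8 − 97.0 = 380.8 t/h
CL = 100·R/F = 100·380.8/97.0 = 392.58 %

CL = 392.58 %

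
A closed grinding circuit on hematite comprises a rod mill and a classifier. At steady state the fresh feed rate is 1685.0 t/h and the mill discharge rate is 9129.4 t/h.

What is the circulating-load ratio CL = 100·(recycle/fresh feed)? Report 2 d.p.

Steady state: M = F + R.
R = M − F = 9129.4 − 1685.0 = 7444.4 t/h
CL = 100·R/F = 100·7444.4/1685.0 = 441.80 %

CL = 441.80 %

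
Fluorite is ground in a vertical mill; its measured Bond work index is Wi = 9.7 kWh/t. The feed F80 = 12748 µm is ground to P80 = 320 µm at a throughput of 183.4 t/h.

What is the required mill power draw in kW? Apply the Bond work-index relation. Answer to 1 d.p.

W = 10·Wi·[P80^(−½) − F80^(−½)]
W = 10·9.7·(1/√320 − 1/√12748) = 10·9.7·(0.047045) = 4.5634 kWh/t
Mill draw = 4.5634 × 183.4 = 836.9 kW

P = 836.9 kW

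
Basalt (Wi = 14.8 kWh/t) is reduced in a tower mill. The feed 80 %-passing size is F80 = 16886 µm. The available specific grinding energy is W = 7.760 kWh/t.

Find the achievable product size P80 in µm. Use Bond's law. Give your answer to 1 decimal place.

P80 = 276.6 µm

W_Bond = 10·Wi·(1/√P₈₀ − 1/√F₈₀)
⇒ 1/√P80 = W/(10·Wi) + 1/√F80
  = 7.7600/(10·14.8) + 1/√16886 = 0.052432 + 0.007695 = 0.060128
P80 = (1/0.060128)² = 16.6312² = 276.60 µm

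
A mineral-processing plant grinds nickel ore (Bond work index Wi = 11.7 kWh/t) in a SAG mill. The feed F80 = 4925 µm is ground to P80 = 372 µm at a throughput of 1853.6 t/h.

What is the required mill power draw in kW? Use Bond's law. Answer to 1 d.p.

P = 8154.0 kW

Bond:  W = 10 Wi (1/√P − 1/√F)
W = 10·11.7·(1/√372 − 1/√4925) = 10·11.7·(0.037598) = 4.3990 kWh/t
Mill draw = 4.3990 × 1853.6 = 8154.0 kW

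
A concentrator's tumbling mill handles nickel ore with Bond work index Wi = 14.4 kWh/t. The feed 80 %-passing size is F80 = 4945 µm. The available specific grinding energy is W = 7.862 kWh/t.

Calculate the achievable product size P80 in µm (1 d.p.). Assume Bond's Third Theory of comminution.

Bond: W = 10·Wi·(1/√P80 − 1/√F80)
P80^(−½) = W/(10 Wi) + F80^(−½)
  = 7.8620/(10·14.4) + 1/√4945 = 0.054597 + 0.014221 = 0.068818
P80 = (1/0.068818)² = 14.5311² = 211.15 µm

P80 = 211.2 µm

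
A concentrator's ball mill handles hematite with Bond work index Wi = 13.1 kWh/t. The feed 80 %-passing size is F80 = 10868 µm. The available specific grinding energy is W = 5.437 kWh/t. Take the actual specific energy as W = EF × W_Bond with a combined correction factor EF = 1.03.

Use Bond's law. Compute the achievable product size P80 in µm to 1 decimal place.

Bond: W = 10·Wi·(1/√P80 − 1/√F80)
W_Bond = W / EF = 5.437 / 1.03 = 5.2786 kWh/t
1/√P80 = 1/√F80 + W_Bond/(10·Wi)
  = 5.2786/(10·13.1) + 1/√10868 = 0.040295 + 0.009592 = 0.049887
P80 = (1/0.049887)² = 20.0452² = 401.81 µm

P80 = 401.8 µm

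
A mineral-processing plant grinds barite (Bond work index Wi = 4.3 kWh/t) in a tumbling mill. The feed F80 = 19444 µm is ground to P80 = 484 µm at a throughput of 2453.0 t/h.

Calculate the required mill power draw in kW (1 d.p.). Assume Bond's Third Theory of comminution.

P = 4038.1 kW

W = 10 Wi (P80^-0.5 − F80^-0.5)
W = 10·4.3·(1/√484 − 1/√19444) = 10·4.3·(0.038283) = 1.6462 kWh/t
P_mill = W·ṁ = 1.6462·2453.0 = 4038.1 kW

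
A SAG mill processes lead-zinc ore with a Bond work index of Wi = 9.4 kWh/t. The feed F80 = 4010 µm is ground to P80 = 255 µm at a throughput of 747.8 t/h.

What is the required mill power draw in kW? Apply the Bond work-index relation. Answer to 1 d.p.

Bond:  W = 10 Wi (1/√P − 1/√F)
W = 10·9.4·(1/√255 − 1/√4010) = 10·9.4·(0.046831) = 4.4021 kWh/t
P = W·T = 4.4021·747.8 = 3291.9 kW

P = 3291.9 kW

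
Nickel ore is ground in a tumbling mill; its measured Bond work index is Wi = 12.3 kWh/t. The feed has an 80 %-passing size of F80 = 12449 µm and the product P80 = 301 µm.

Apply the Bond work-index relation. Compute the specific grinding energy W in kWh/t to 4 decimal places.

W = 10·Wi·(P80^(-½) − F80^(-½))
1/√301 = 0.057639;  1/√12449 = 0.008963
W = 10·12.3·(0.057639 − 0.008963) = 5.9872 kWh/t

W = 5.9872 kWh/t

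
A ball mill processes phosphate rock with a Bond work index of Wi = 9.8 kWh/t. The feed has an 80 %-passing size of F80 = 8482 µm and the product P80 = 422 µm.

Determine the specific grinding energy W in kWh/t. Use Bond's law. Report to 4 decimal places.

W = 3.7065 kWh/t

W = 10 Wi (1/√P80 − 1/√F80)  [Bond]
1/√422 = 0.048679;  1/√8482 = 0.010858
W = 10·9.8·(0.048679 − 0.010858) = 3.7065 kWh/t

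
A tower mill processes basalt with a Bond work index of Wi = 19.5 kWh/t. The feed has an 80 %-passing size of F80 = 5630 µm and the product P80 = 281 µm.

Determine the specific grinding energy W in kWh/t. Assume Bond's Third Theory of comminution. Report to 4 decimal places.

W = 10 Wi (P80^-0.5 − F80^-0.5)
1/√281 = 0.059655;  1/√5630 = 0.013327
W = 10·19.5·(0.059655 − 0.013327) = 9.0339 kWh/t

W = 9.0339 kWh/t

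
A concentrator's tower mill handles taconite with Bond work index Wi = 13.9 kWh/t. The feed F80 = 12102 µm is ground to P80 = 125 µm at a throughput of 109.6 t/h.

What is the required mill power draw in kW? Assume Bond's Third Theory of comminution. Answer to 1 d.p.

P = 1224.1 kW

W = 10 Wi / √P80 − 10 Wi / √F80
W = 10·13.9·(1/√125 − 1/√12102) = 10·13.9·(0.080353) = 11.1690 kWh/t
P = W·T = 11.1690·109.6 = 1224.1 kW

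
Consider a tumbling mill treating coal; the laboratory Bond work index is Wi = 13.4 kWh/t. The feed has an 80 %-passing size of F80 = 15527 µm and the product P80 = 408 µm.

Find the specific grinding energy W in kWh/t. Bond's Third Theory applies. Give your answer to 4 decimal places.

W = 5.5586 kWh/t

W = 10 Wi (P80^-0.5 − F80^-0.5)
1/√408 = 0.049507;  1/√15527 = 0.008025
W = 10·13.4·(0.049507 − 0.008025) = 5.5586 kWh/t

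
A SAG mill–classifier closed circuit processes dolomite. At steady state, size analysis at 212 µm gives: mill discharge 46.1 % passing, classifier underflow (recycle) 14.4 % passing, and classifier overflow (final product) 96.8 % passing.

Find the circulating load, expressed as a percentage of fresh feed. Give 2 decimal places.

CL = 159.94 %

Let r = R/F. Size balance at 212 µm:
d + r·d = r·u + o → r(d−u) = o−d
r = (96.8 − 46.1)/(46.1 − 14.4) = 50.7/31.7 = 1.5994
CL = 100·r = 159.94 %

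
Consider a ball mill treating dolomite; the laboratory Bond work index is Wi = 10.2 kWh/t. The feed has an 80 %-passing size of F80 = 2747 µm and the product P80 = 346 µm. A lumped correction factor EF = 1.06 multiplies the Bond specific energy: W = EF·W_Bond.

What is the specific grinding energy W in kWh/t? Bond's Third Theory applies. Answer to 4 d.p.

Bond:  W = 10 Wi (1/√P − 1/√F)
1/√346 = 0.053760;  1/√2747 = 0.019080
W = 10·10.2·(0.053760 − 0.019080) = 3.5374 kWh/t
Apply correction: 3.5374 × 1.06 = 3.7497 kWh/t

W = 3.7497 kWh/t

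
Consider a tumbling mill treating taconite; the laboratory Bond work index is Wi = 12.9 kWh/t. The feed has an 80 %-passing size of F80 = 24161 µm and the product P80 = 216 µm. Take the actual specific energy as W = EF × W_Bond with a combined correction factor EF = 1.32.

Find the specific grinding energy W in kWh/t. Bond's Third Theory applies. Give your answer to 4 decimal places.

W = 10·Wi·(P80^(-½) − F80^(-½))
1/√216 = 0.068041;  1/√24161 = 0.006433
W = 10·12.9·(0.068041 − 0.006433) = 7.9474 kWh/t
W_actual = 1.32 × 7.9474 = 10.4906 kWh/t

W = 10.4906 kWh/t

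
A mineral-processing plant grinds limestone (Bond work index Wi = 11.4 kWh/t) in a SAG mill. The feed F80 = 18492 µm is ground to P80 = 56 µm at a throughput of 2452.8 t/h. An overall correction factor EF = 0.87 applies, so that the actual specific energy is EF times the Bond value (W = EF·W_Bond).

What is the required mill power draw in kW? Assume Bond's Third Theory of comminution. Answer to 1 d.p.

P = 30719.2 kW

W = 10·Wi·[P80^(−½) − F80^(−½)]
W = 10·11.4·(1/√56 − 1/√18492) = 10·11.4·(0.126277) = 14.3956 kWh/t
Apply correction: 14.3956 × 0.87 = 12.5241 kWh/t
P_mill = W·ṁ = 12.5241·2452.8 = 30719.2 kW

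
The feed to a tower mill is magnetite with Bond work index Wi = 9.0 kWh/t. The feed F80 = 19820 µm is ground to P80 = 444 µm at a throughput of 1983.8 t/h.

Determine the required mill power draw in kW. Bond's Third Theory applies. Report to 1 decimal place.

W = 10 Wi (P80^-0.5 − F80^-0.5)
W = 10·9.0·(1/√444 − 1/√19820) = 10·9.0·(0.040355) = 3.6319 kWh/t
Mill draw = 3.6319 × 1983.8 = 7205.0 kW

P = 7205.0 kW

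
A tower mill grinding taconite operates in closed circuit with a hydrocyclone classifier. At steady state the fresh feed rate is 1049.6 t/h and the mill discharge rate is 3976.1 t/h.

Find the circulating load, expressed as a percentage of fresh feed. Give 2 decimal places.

CL = 278.82 %

Mill node: discharge = fresh + recycle.
R = M − F = 3976.1 − 1049.6 = 2926.5 t/h
CL = 100·R/F = 100·2926.5/1049.6 = 278.82 %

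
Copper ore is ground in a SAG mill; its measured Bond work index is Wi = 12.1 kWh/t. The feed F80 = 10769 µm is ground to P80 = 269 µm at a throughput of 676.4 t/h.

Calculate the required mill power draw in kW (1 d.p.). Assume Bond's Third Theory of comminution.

W_Bond = 10·Wi·(1/√P₈₀ − 1/√F₈₀)
W = 10·12.1·(1/√269 − 1/√10769) = 10·12.1·(0.051335) = 6.2115 kWh/t
P_mill = W·ṁ = 6.2115·676.4 = 4201.5 kW

P = 4201.5 kW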